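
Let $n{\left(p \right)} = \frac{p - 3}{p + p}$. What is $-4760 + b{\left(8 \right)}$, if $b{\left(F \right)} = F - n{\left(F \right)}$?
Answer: $- \frac{76037}{16} \approx -4752.3$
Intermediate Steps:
$n{\left(p \right)} = \frac{-3 + p}{2 p}$
$b{\left(F \right)} = F - \frac{-3 + F}{2 F}$
$-4760 + b{\left(8 \right)} = -4760 + \left(- \frac{1}{2} + 8 + \frac{3}{2 \cdot 8}\right) = -4760 + \left(- \frac{1}{2} + 8 + \frac{3}{2} \cdot \frac{1}{8}\right) = -4760 + \left(- \frac{1}{2} + 8 + \frac{3}{16}\right) = -4760 + \frac{123}{16} = - \frac{76037}{16}$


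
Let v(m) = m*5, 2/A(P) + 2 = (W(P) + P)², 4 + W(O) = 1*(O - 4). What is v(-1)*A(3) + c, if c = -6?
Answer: -11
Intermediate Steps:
W(O) = -8 + O (W(O) = -4 + 1*(O - 4) = -4 + 1*(-4 + O) = -4 + (-4 + O) = -8 + O)
A(P) = 2/(-2 + (-8 + 2*P)²) (A(P) = 2/(-2 + ((-8 + P) + P)²) = 2/(-2 + (-8 + 2*P)²))
v(m) = 5*m
v(-1)*A(3) + c = (5*(-1))/(-1 + 2*(-4 + 3)²) - 6 = -5/(-1 + 2*(-1)²) - 6 = -5/(-1 + 2*1) - 6 = -5/(-1 + 2) - 6 = -5/1 - 6 = -5*1 - 6 = -5 - 6 = -11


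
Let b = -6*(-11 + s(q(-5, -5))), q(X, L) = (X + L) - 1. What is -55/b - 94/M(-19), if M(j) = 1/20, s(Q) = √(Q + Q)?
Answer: -146695/78 - 5*I*√22/78 ≈ -1880.7 - 0.30067*I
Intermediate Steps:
q(X, L) = -1 + L + X (q(X, L) = (L + X) - 1 = -1 + L + X)
s(Q) = √2*√Q (s(Q) = √(2*Q) = √2*√Q)
b = 66 - 6*I*√22 (b = -6*(-11 + √2*√(-1 - 5 - 5)) = -6*(-11 + √2*√(-11)) = -6*(-11 + √2*(I*√11)) = -6*(-11 + I*√22) = 66 - 6*I*√22 ≈ 66.0 - 28.142*I)
M(j) = 1/20
-55/b - 94/M(-19) = -55/(66 - 6*I*√22) - 94/1/20 = -55/(66 - 6*I*√22) - 94*20 = -55/(66 - 6*I*√22) - 1880 = -1880 - 55/(66 - 6*I*√22)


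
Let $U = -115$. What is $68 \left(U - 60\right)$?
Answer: $-11900$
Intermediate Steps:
$68 \left(U - 60\right) = 68 \left(-115 - 60\right) = 68 \left(-175\right) = -11900$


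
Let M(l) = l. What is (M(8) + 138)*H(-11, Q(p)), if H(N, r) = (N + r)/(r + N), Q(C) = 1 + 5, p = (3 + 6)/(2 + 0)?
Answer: 146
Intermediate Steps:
p = 9/2 ≈ 4.5000
Q(C) = 6
H(N, r) = 1 (H(N, r) = (N + r)/(N + r) = 1)
(M(8) + 138)*H(-11, Q(p)) = (8 + 138)*1 = 146*1 = 146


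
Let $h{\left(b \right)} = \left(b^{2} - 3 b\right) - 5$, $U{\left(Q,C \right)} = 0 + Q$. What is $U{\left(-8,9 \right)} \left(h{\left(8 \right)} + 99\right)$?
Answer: $-1072$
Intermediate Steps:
$U{\left(Q,C \right)} = Q$
$h{\left(b \right)} = -5 + b^{2} - 3 b$
$U{\left(-8,9 \right)} \left(h{\left(8 \right)} + 99\right) = - 8 \left(\left(-5 + 8^{2} - 24\right) + 99\right) = - 8 \left(\left(-5 + 64 - 24\right) + 99\right) = - 8 \left(35 + 99\right) = \left(-8\right) 134 = -1072$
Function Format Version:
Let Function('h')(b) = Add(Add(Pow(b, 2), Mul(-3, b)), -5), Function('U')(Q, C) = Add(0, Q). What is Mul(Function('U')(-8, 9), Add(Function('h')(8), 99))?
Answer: -1072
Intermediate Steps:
Function('U')(Q, C) = Q
Function('h')(b) = Add(-5, Pow(b, 2), Mul(-3, b))
Mul(Function('U')(-8, 9), Add(Function('h')(8), 99)) = Mul(-8, Add(Add(-5, Pow(8, 2), Mul(-3, 8)), 99)) = Mul(-8, Add(Add(-5, 64, -24), 99)) = Mul(-8, Add(35, 99)) = Mul(-8, 134) = -1072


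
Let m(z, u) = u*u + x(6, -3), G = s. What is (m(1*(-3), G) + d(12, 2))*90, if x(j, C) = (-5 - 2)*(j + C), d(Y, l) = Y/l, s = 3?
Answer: -540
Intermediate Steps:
G = 3
x(j, C) = -7*C - 7*j (x(j, C) = -7*(C + j) = -7*C - 7*j)
m(z, u) = -21 + u² (m(z, u) = u*u + (-7*(-3) - 7*6) = u² + (21 - 42) = u² - 21 = -21 + u²)
(m(1*(-3), G) + d(12, 2))*90 = ((-21 + 3²) + 12/2)*90 = ((-21 + 9) + 12*(½))*90 = (-12 + 6)*90 = -6*90 = -540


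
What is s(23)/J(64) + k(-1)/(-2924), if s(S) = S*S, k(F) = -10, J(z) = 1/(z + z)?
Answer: 98994949/1462 ≈ 67712.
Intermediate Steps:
J(z) = 1/(2*z)
s(S) = S**2
s(23)/J(64) + k(-1)/(-2924) = 23**2/(((1/2)/64)) - 10/(-2924) = 529/(((1/2)*(1/64))) - 10*(-1/2924) = 529/(1/128) + 5/1462 = 529*128 + 5/1462 = 67712 + 5/1462 = 98994949/1462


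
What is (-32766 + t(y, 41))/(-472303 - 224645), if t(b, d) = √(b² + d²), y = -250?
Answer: 5461/116158 - √64181/696948 ≈ 0.046650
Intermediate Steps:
(-32766 + t(y, 41))/(-472303 - 224645) = (-32766 + √((-250)² + 41²))/(-472303 - 224645) = (-32766 + √(62500 + 1681))/(-696948) = (-32766 + √64181)*(-1/696948) = 5461/116158 - √64181/696948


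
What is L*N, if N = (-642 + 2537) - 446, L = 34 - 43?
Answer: -13041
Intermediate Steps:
L = -9
N = 1449 (N = 1895 - 446 = 1449)
L*N = -9*1449 = -13041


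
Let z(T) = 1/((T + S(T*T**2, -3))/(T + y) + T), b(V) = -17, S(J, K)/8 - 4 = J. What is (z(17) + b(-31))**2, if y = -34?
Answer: 441035451025/1525996096 ≈ 289.01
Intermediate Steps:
S(J, K) = 32 + 8*J
z(T) = 1/(T + (32 + T + 8*T**3)/(-34 + T)) (z(T) = 1/((T + (32 + 8*(T*T**2)))/(T - 34) + T) = 1/((T + (32 + 8*T**3))/(-34 + T) + T) = 1/((32 + T + 8*T**3)/(-34 + T) + T) = 1/(T + (32 + T + 8*T**3)/(-34 + T)))
(z(17) + b(-31))**2 = ((-34 + 17)/(32 + 17**2 - 33*17 + 8*17**3) - 17)**2 = (-17/(32 + 289 - 561 + 8*4913) - 17)**2 = (-17/(32 + 289 - 561 + 39304) - 17)**2 = (-17/39064 - 17)**2 = (-664105/39064)**2 = 441035451025/1525996096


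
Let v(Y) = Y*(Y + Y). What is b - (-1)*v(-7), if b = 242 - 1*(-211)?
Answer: 551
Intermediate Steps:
v(Y) = 2*Y² (v(Y) = Y*(2*Y) = 2*Y²)
b = 453 (b = 242 + 211 = 453)
b - (-1)*v(-7) = 453 - (-1)*2*(-7)² = 453 - (-1)*2*49 = 453 - (-1)*98 = 453 - 1*(-98) = 453 + 98 = 551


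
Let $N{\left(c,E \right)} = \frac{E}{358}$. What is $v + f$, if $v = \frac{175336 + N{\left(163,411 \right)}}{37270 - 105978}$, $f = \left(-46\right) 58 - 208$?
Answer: $- \frac{70805077163}{24597464} \approx -2878.6$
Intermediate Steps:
$N{\left(c,E \right)} = \frac{E}{358}$ ($N{\left(c,E \right)} = E \frac{1}{358} = \frac{E}{358}$)
$f = -2876$ ($f = -2668 - 208 = -2876$)
$v = - \frac{62770699}{24597464}$ ($v = \frac{175336 + \frac{1}{358} \cdot 411}{37270 - 105978} = \frac{175336 + \frac{411}{358}}{-68708} = \frac{62770699}{358} \left(- \frac{1}{68708}\right) = - \frac{62770699}{24597464} \approx -2.5519$)
$v + f = - \frac{62770699}{24597464} - 2876 = - \frac{70805077163}{24597464}$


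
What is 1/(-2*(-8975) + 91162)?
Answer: 1/109112 ≈ 9.1649e-6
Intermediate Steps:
1/(-2*(-8975) + 91162) = 1/(17950 + 91162) = 1/109112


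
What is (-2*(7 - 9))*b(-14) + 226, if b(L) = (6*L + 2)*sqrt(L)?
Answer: 226 - 328*I*sqrt(14) ≈ 226.0 - 1227.3*I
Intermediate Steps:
b(L) = sqrt(L)*(2 + 6*L) (b(L) = (2 + 6*L)*sqrt(L) = sqrt(L)*(2 + 6*L))
(-2*(7 - 9))*b(-14) + 226 = (-2*(7 - 9))*(sqrt(-14)*(2 + 6*(-14))) + 226 = (-2*(-2))*((I*sqrt(14))*(2 - 84)) + 226 = 4*((I*sqrt(14))*(-82)) + 226 = 4*(-82*I*sqrt(14)) + 226 = -328*I*sqrt(14) + 226 = 226 - 328*I*sqrt(14)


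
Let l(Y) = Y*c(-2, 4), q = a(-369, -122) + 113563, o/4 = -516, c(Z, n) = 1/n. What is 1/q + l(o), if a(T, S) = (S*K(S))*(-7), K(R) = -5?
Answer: -56395187/109293 ≈ -516.00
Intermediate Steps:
o = -2064 (o = 4*(-516) = -2064)
a(T, S) = 35*S (a(T, S) = (S*(-5))*(-7) = -5*S*(-7) = 35*S)
q = 109293 (q = 35*(-122) + 113563 = -4270 + 113563 = 109293)
l(Y) = Y/4
1/q + l(o) = 1/109293 + (¼)*(-2064) = 1/109293 - 516 = -56395187/109293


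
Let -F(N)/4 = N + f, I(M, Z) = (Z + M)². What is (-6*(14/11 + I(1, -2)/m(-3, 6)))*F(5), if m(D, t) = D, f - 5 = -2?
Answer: 1984/11 ≈ 180.36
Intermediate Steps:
f = 3 (f = 5 - 2 = 3)
I(M, Z) = (M + Z)²
F(N) = -12 - 4*N (F(N) = -4*(N + 3) = -4*(3 + N) = -12 - 4*N)
(-6*(14/11 + I(1, -2)/m(-3, 6)))*F(5) = (-6*(14/11 + (1 - 2)²/(-3)))*(-12 - 4*5) = (-6*(14*(1/11) + (-1)²*(-⅓)))*(-12 - 20) = -6*(14/11 + 1*(-⅓))*(-32) = -6*(14/11 - ⅓)*(-32) = -6*31/33*(-32) = -62/11*(-32) = 1984/11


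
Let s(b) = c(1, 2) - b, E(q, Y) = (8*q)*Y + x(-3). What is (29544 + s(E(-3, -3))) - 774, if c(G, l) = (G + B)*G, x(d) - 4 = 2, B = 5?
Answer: 28698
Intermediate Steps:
x(d) = 6 (x(d) = 4 + 2 = 6)
E(q, Y) = 6 + 8*Y*q (E(q, Y) = (8*q)*Y + 6 = 8*Y*q + 6 = 6 + 8*Y*q)
c(G, l) = G*(5 + G) (c(G, l) = (G + 5)*G = (5 + G)*G = G*(5 + G))
s(b) = 6 - b (s(b) = 1*(5 + 1) - b = 1*6 - b = 6 - b)
(29544 + s(E(-3, -3))) - 774 = (29544 + (6 - (6 + 8*(-3)*(-3)))) - 774 = (29544 + (6 - (6 + 72))) - 774 = (29544 + (6 - 1*78)) - 774 = (29544 + (6 - 78)) - 774 = (29544 - 72) - 774 = 29472 - 774 = 28698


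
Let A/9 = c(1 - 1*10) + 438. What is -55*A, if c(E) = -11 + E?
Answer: -206910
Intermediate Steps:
A = 3762 (A = 9*((-11 + (1 - 1*10)) + 438) = 9*((-11 + (1 - 10)) + 438) = 9*((-11 - 9) + 438) = 9*(-20 + 438) = 9*418 = 3762)
-55*A = -55*3762 = -206910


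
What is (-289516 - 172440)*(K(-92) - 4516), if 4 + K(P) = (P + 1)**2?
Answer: -1737416516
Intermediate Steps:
K(P) = -4 + (1 + P)**2 (K(P) = -4 + (P + 1)**2 = -4 + (1 + P)**2)
(-289516 - 172440)*(K(-92) - 4516) = (-289516 - 172440)*((-4 + (1 - 92)**2) - 4516) = -461956*((-4 + (-91)**2) - 4516) = -461956*((-4 + 8281) - 4516) = -461956*(8277 - 4516) = -461956*3761 = -1737416516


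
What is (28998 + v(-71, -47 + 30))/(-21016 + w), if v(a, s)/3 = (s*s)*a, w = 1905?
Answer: 32559/19111 ≈ 1.7037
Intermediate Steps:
v(a, s) = 3*a*s² (v(a, s) = 3*((s*s)*a) = 3*(s²*a) = 3*(a*s²) = 3*a*s²)
(28998 + v(-71, -47 + 30))/(-21016 + w) = (28998 + 3*(-71)*(-47 + 30)²)/(-21016 + 1905) = (28998 + 3*(-71)*(-17)²)/(-19111) = (28998 + 3*(-71)*289)*(-1/19111) = (28998 - 61557)*(-1/19111) = -32559*(-1/19111) = 32559/19111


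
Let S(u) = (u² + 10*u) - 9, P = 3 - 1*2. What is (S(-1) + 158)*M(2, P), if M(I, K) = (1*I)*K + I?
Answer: 560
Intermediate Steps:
P = 1 (P = 3 - 2 = 1)
S(u) = -9 + u² + 10*u
M(I, K) = I + I*K (M(I, K) = I*K + I = I + I*K)
(S(-1) + 158)*M(2, P) = ((-9 + (-1)² + 10*(-1)) + 158)*(2*(1 + 1)) = ((-9 + 1 - 10) + 158)*(2*2) = (-18 + 158)*4 = 140*4 = 560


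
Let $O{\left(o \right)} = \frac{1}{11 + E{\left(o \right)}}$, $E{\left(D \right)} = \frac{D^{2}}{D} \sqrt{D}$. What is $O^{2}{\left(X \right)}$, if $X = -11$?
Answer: $\frac{i}{242 \left(\sqrt{11} - 5 i\right)} \approx -0.00057392 + 0.0003807 i$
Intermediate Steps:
$E{\left(D \right)} = D^{\frac{3}{2}}$ ($E{\left(D \right)} = D \sqrt{D} = D^{\frac{3}{2}}$)
$O{\left(o \right)} = \frac{1}{11 + o^{\frac{3}{2}}}$
$O^{2}{\left(X \right)} = \left(\frac{1}{11 + \left(-11\right)^{\frac{3}{2}}}\right)^{2} = \left(\frac{1}{11 - 11 i \sqrt{11}}\right)^{2} = \frac{1}{\left(11 - 11 i \sqrt{11}\right)^{2}}$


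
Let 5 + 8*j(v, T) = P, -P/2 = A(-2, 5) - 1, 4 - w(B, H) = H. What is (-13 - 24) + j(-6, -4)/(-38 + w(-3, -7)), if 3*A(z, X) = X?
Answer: -23957/648 ≈ -36.971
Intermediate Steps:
A(z, X) = X/3
w(B, H) = 4 - H
P = -4/3 (P = -2*((1/3)*5 - 1) = -2*(5/3 - 1) = -2*2/3 = -4/3 ≈ -1.3333)
j(v, T) = -19/24 (j(v, T) = -5/8 + (1/8)*(-4/3) = -5/8 - 1/6 = -19/24)
(-13 - 24) + j(-6, -4)/(-38 + w(-3, -7)) = (-13 - 24) - 19/(24*(-38 + (4 - 1*(-7)))) = -37 - 19/(24*(-38 + (4 + 7))) = -37 - 19/(24*(-38 + 11)) = -37 - 19/24/(-27) = -37 - 19/24*(-1/27) = -37 + 19/648 = -23957/648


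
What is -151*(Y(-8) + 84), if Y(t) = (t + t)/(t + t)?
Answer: -12835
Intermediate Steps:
Y(t) = 1 (Y(t) = (2*t)/((2*t)) = (2*t)*(1/(2*t)) = 1)
-151*(Y(-8) + 84) = -151*(1 + 84) = -151*85 = -12835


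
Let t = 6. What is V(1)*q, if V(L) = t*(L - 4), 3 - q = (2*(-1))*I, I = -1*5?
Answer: 126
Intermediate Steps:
I = -5
q = -7 (q = 3 - 2*(-1)*(-5) = 3 - (-2)*(-5) = 3 - 1*10 = 3 - 10 = -7)
V(L) = -24 + 6*L (V(L) = 6*(L - 4) = 6*(-4 + L) = -24 + 6*L)
V(1)*q = (-24 + 6*1)*(-7) = (-24 + 6)*(-7) = -18*(-7) = 126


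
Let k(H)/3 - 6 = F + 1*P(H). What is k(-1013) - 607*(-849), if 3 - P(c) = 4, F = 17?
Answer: 515409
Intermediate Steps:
P(c) = -1 (P(c) = 3 - 1*4 = 3 - 4 = -1)
k(H) = 66 (k(H) = 18 + 3*(17 + 1*(-1)) = 18 + 3*(17 - 1) = 18 + 3*16 = 18 + 48 = 66)
k(-1013) - 607*(-849) = 66 - 607*(-849) = 66 - 1*(-515343) = 66 + 515343 = 515409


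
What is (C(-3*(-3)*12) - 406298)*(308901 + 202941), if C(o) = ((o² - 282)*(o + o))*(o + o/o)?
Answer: 136954336821420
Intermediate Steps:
C(o) = 2*o*(1 + o)*(-282 + o²) (C(o) = ((-282 + o²)*(2*o))*(o + 1) = (2*o*(-282 + o²))*(1 + o) = 2*o*(1 + o)*(-282 + o²))
(C(-3*(-3)*12) - 406298)*(308901 + 202941) = (2*(-3*(-3)*12)*(-282 + (-3*(-3)*12)² + (-3*(-3)*12)³ - 282*(-3*(-3))*12) - 406298)*(308901 + 202941) = (2*(9*12)*(-282 + (9*12)² + (9*12)³ - 2538*12) - 406298)*511842 = (2*108*(-282 + 108² + 108³ - 282*108) - 406298)*511842 = (2*108*(-282 + 11664 + 1259712 - 30456) - 406298)*511842 = (2*108*1240638 - 406298)*511842 = (267977808 - 406298)*511842 = 267571510*511842 = 136954336821420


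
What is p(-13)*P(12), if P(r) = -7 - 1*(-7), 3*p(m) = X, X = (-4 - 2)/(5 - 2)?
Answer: 0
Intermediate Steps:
X = -2 (X = -6/3 = -6*1/3 = -2)
p(m) = -2/3 (p(m) = (1/3)*(-2) = -2/3)
P(r) = 0 (P(r) = -7 + 7 = 0)
p(-13)*P(12) = -2/3*0 = 0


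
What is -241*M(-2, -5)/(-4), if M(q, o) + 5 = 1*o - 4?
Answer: -1687/2 ≈ -843.50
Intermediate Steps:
M(q, o) = -9 + o (M(q, o) = -5 + (1*o - 4) = -5 + (o - 4) = -5 + (-4 + o) = -9 + o)
-241*M(-2, -5)/(-4) = -241*(-9 - 5)/(-4) = -(-3374)*(-1)/4 = -241*7/2 = -1687/2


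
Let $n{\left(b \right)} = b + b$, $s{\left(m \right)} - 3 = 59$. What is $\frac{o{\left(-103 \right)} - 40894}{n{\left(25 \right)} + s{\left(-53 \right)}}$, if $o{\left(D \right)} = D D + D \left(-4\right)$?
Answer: $- \frac{29873}{112} \approx -266.72$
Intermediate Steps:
$s{\left(m \right)} = 62$ ($s{\left(m \right)} = 3 + 59 = 62$)
$n{\left(b \right)} = 2 b$
$o{\left(D \right)} = D^{2} - 4 D$
$\frac{o{\left(-103 \right)} - 40894}{n{\left(25 \right)} + s{\left(-53 \right)}} = \frac{- 103 \left(-4 - 103\right) - 40894}{2 \cdot 25 + 62} = \frac{\left(-103\right) \left(-107\right) - 40894}{50 + 62} = \frac{11021 - 40894}{112} = \left(-29873\right) \frac{1}{112} = - \frac{29873}{112}$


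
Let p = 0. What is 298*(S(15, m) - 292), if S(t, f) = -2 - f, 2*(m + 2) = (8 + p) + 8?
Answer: -89400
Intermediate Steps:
m = 6 (m = -2 + ((8 + 0) + 8)/2 = -2 + (8 + 8)/2 = -2 + (½)*16 = -2 + 8 = 6)
298*(S(15, m) - 292) = 298*((-2 - 1*6) - 292) = 298*((-2 - 6) - 292) = 298*(-8 - 292) = 298*(-300) = -89400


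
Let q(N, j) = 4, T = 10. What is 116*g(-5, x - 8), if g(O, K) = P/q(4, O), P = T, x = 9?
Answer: 290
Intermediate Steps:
P = 10
g(O, K) = 5/2 (g(O, K) = 10/4 = 10*(1/4) = 5/2)
116*g(-5, x - 8) = 116*(5/2) = 290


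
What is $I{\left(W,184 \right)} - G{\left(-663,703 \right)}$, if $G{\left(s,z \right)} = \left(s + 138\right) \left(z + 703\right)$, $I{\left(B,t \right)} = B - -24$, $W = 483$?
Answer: $738657$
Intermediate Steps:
$I{\left(B,t \right)} = 24 + B$ ($I{\left(B,t \right)} = B + 24 = 24 + B$)
$G{\left(s,z \right)} = \left(138 + s\right) \left(703 + z\right)$
$I{\left(W,184 \right)} - G{\left(-663,703 \right)} = \left(24 + 483\right) - \left(97014 + 138 \cdot 703 + 703 \left(-663\right) - 466089\right) = 507 - \left(97014 + 97014 - 466089 - 466089\right) = 507 - -738150 = 507 + 738150 = 738657$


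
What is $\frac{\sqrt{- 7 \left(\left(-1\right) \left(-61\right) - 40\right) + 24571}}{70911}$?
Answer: $\frac{2 \sqrt{6106}}{70911} \approx 0.0022039$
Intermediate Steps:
$\frac{\sqrt{- 7 \left(\left(-1\right) \left(-61\right) - 40\right) + 24571}}{70911} = \sqrt{- 7 \left(61 - 40\right) + 24571} \cdot \frac{1}{70911} = \sqrt{\left(-7\right) 21 + 24571} \cdot \frac{1}{70911} = \sqrt{-147 + 24571} \cdot \frac{1}{70911} = \sqrt{24424} \cdot \frac{1}{70911} = 2 \sqrt{6106} \cdot \frac{1}{70911} = \frac{2 \sqrt{6106}}{70911}$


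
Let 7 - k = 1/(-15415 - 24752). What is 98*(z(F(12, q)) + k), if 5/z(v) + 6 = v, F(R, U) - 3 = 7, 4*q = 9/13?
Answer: 64950235/80334 ≈ 808.50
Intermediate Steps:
q = 9/52 (q = (9/13)/4 = (9*(1/13))/4 = (¼)*(9/13) = 9/52 ≈ 0.17308)
F(R, U) = 10 (F(R, U) = 3 + 7 = 10)
z(v) = 5/(-6 + v)
k = 281170/40167 (k = 7 - 1/(-15415 - 24752) = 7 - 1/(-40167) = 7 - 1*(-1/40167) = 7 + 1/40167 = 281170/40167 ≈ 7.0000)
98*(z(F(12, q)) + k) = 98*(5/(-6 + 10) + 281170/40167) = 98*(5/4 + 281170/40167) = 98*(1325515/160668) = 64950235/80334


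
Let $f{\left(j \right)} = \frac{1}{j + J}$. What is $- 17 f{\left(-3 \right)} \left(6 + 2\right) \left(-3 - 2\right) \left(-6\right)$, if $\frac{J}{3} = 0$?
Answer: $1360$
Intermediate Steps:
$J = 0$ ($J = 3 \cdot 0 = 0$)
$f{\left(j \right)} = \frac{1}{j}$ ($f{\left(j \right)} = \frac{1}{j + 0} = \frac{1}{j}$)
$- 17 f{\left(-3 \right)} \left(6 + 2\right) \left(-3 - 2\right) \left(-6\right) = - 17 \frac{\left(6 + 2\right) \left(-3 - 2\right)}{-3} \left(-6\right) = - 17 \left(- \frac{8 \left(-5\right)}{3}\right) \left(-6\right) = - 17 \left(\left(- \frac{1}{3}\right) \left(-40\right)\right) \left(-6\right) = \left(-17\right) \frac{40}{3} \left(-6\right) = \left(- \frac{680}{3}\right) \left(-6\right) = 1360$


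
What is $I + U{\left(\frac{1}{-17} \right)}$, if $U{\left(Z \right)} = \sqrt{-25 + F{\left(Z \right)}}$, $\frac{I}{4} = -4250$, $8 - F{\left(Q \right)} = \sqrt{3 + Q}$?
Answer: $-17000 + \frac{i \sqrt{4913 + 85 \sqrt{34}}}{17} \approx -17000.0 + 4.3261 i$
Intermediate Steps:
$F{\left(Q \right)} = 8 - \sqrt{3 + Q}$
$I = -17000$ ($I = 4 \left(-4250\right) = -17000$)
$U{\left(Z \right)} = \sqrt{-17 - \sqrt{3 + Z}}$ ($U{\left(Z \right)} = \sqrt{-25 - \left(-8 + \sqrt{3 + Z}\right)} = \sqrt{-17 - \sqrt{3 + Z}}$)
$I + U{\left(\frac{1}{-17} \right)} = -17000 + \sqrt{-17 - \sqrt{3 + \frac{1}{-17}}} = -17000 + \sqrt{-17 - \sqrt{3 - \frac{1}{17}}} = -17000 + \sqrt{-17 - \sqrt{\frac{50}{17}}} = -17000 + \sqrt{-17 - \frac{5 \sqrt{34}}{17}}$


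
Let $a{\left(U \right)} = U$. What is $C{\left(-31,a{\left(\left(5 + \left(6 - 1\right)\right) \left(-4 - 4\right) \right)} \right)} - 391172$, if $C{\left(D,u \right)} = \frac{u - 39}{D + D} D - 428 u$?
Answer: $- \frac{713983}{2} \approx -3.5699 \cdot 10^{5}$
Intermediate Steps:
$C{\left(D,u \right)} = - \frac{39}{2} - \frac{855 u}{2}$ ($C{\left(D,u \right)} = \frac{-39 + u}{2 D} D - 428 u = \left(- \frac{39}{2} + \frac{u}{2}\right) - 428 u = - \frac{39}{2} - \frac{855 u}{2}$)
$C{\left(-31,a{\left(\left(5 + \left(6 - 1\right)\right) \left(-4 - 4\right) \right)} \right)} - 391172 = \left(- \frac{39}{2} - \frac{855 \left(5 + \left(6 - 1\right)\right) \left(-4 - 4\right)}{2}\right) - 391172 = \left(- \frac{39}{2} - \frac{855 \left(5 + \left(6 - 1\right)\right) \left(-4 + \left(-6 + 2\right)\right)}{2}\right) - 391172 = \left(- \frac{39}{2} - \frac{855 \left(5 + 5\right) \left(-4 - 4\right)}{2}\right) - 391172 = \left(- \frac{39}{2} - \frac{855 \cdot 10 \left(-8\right)}{2}\right) - 391172 = \left(- \frac{39}{2} - -34200\right) - 391172 = \left(- \frac{39}{2} + 34200\right) - 391172 = \frac{68361}{2} - 391172 = - \frac{713983}{2}$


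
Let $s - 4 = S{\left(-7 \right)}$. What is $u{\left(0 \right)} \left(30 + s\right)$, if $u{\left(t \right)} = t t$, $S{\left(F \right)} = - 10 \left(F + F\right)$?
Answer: $0$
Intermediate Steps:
$S{\left(F \right)} = - 20 F$ ($S{\left(F \right)} = - 10 \cdot 2 F = - 20 F$)
$s = 144$ ($s = 4 - -140 = 4 + 140 = 144$)
$u{\left(t \right)} = t^{2}$
$u{\left(0 \right)} \left(30 + s\right) = 0^{2} \left(30 + 144\right) = 0 \cdot 174 = 0$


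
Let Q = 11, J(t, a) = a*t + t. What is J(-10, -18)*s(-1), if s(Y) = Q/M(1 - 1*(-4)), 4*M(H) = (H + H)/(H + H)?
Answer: 7480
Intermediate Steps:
J(t, a) = t + a*t
M(H) = ¼ (M(H) = ((H + H)/(H + H))/4 = ((2*H)/((2*H)))/4 = ((2*H)*(1/(2*H)))/4 = (¼)*1 = ¼)
s(Y) = 44 (s(Y) = 11/(¼) = 11*4 = 44)
J(-10, -18)*s(-1) = -10*(1 - 18)*44 = -10*(-17)*44 = 170*44 = 7480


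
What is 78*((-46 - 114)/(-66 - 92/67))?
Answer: 418080/2257 ≈ 185.24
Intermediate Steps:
78*((-46 - 114)/(-66 - 92/67)) = 78*(-160/(-66 - 92*1/67)) = 78*(-160/(-66 - 92/67)) = 78*(-160/(-4514/67)) = 78*(-160*(-67/4514)) = 78*(5360/2257) = 418080/2257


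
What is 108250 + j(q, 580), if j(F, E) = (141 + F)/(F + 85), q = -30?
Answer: 5953861/55 ≈ 1.0825e+5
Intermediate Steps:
j(F, E) = (141 + F)/(85 + F)
108250 + j(q, 580) = 108250 + (141 - 30)/(85 - 30) = 108250 + 111/55 = 5953861/55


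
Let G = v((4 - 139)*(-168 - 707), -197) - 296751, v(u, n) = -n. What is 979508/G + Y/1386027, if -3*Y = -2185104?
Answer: -570812045422/205515925479 ≈ -2.7775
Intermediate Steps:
Y = 728368 (Y = -⅓*(-2185104) = 728368)
G = -296554 (G = -1*(-197) - 296751 = 197 - 296751 = -296554)
979508/G + Y/1386027 = 979508/(-296554) + 728368/1386027 = 979508*(-1/296554) + 728368*(1/1386027) = -489754/148277 + 728368/1386027 = -570812045422/205515925479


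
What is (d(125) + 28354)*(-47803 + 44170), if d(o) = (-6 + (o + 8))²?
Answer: -161606739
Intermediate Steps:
d(o) = (2 + o)² (d(o) = (-6 + (8 + o))² = (2 + o)²)
(d(125) + 28354)*(-47803 + 44170) = ((2 + 125)² + 28354)*(-47803 + 44170) = (127² + 28354)*(-3633) = (16129 + 28354)*(-3633) = 44483*(-3633) = -161606739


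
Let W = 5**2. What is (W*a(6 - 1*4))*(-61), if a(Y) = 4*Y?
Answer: -12200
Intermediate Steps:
W = 25
(W*a(6 - 1*4))*(-61) = (25*(4*(6 - 1*4)))*(-61) = (25*(4*(6 - 4)))*(-61) = (25*(4*2))*(-61) = (25*8)*(-61) = 200*(-61) = -12200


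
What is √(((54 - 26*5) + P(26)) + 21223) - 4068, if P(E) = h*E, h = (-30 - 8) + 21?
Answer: -4068 + √20705 ≈ -3924.1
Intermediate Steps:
h = -17 (h = -38 + 21 = -17)
P(E) = -17*E
√(((54 - 26*5) + P(26)) + 21223) - 4068 = √(((54 - 26*5) - 17*26) + 21223) - 4068 = √(((54 - 130) - 442) + 21223) - 4068 = √((-76 - 442) + 21223) - 4068 = √(-518 + 21223) - 4068 = √20705 - 4068 = -4068 + √20705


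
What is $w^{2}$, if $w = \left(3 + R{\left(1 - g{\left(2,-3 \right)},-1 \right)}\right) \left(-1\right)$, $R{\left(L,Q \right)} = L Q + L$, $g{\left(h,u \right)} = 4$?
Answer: $9$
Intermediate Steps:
$R{\left(L,Q \right)} = L + L Q$
$w = -3$ ($w = \left(3 + \left(1 - 4\right) \left(1 - 1\right)\right) \left(-1\right) = \left(3 + \left(1 - 4\right) 0\right) \left(-1\right) = \left(3 - 0\right) \left(-1\right) = \left(3 + 0\right) \left(-1\right) = 3 \left(-1\right) = -3$)
$w^{2} = \left(-3\right)^{2} = 9$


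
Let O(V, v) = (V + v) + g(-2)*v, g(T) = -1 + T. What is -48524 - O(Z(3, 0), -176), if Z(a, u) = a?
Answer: -48879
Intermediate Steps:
O(V, v) = V - 2*v (O(V, v) = (V + v) + (-1 - 2)*v = (V + v) - 3*v = V - 2*v)
-48524 - O(Z(3, 0), -176) = -48524 - (3 - 2*(-176)) = -48524 - (3 + 352) = -48524 - 1*355 = -48524 - 355 = -48879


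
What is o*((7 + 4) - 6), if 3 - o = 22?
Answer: -95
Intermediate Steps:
o = -19 (o = 3 - 1*22 = 3 - 22 = -19)
o*((7 + 4) - 6) = -19*((7 + 4) - 6) = -19*(11 - 6) = -19*5 = -95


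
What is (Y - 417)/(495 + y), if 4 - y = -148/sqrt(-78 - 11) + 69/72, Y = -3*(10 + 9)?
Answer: -12101982192/12728421305 - 40407552*I*sqrt(89)/12728421305 ≈ -0.95078 - 0.029949*I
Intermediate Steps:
Y = -57 (Y = -3*19 = -57)
y = 73/24 - 148*I*sqrt(89)/89 (y = 4 - (-148/sqrt(-78 - 11) + 69/72) = 4 - (-148*(-I*sqrt(89)/89) + 69*(1/72)) = 4 - (-148*(-I*sqrt(89)/89) + 23/24) = 4 - (-(-148)*I*sqrt(89)/89 + 23/24) = 4 - (148*I*sqrt(89)/89 + 23/24) = 4 - (23/24 + 148*I*sqrt(89)/89) = 4 + (-23/24 - 148*I*sqrt(89)/89) = 73/24 - 148*I*sqrt(89)/89 ≈ 3.0417 - 15.688*I)
(Y - 417)/(495 + y) = (-57 - 417)/(495 + (73/24 - 148*I*sqrt(89)/89)) = -474/(11953/24 - 148*I*sqrt(89)/89)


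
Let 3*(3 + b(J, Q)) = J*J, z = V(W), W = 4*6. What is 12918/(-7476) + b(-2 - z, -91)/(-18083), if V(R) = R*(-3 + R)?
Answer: -435807739/67594254 ≈ -6.4474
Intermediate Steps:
W = 24
z = 504 (z = 24*(-3 + 24) = 24*21 = 504)
b(J, Q) = -3 + J²/3 (b(J, Q) = -3 + (J*J)/3 = -3 + J²/3)
12918/(-7476) + b(-2 - z, -91)/(-18083) = 12918/(-7476) + (-3 + (-2 - 1*504)²/3)/(-18083) = 12918*(-1/7476) + (-3 + (-2 - 504)²/3)*(-1/18083) = -2153/1246 + (-3 + (⅓)*(-506)²)*(-1/18083) = -2153/1246 + (-3 + (⅓)*256036)*(-1/18083) = -2153/1246 + (-3 + 256036/3)*(-1/18083) = -2153/1246 + (256027/3)*(-1/18083) = -2153/1246 - 256027/54249 = -435807739/67594254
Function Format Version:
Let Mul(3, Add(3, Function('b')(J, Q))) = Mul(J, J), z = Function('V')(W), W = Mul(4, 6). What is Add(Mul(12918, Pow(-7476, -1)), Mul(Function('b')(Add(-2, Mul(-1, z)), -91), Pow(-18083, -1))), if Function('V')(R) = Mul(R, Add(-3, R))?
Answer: Rational(-435807739, 67594254) ≈ -6.4474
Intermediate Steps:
W = 24
z = 504 (z = Mul(24, Add(-3, 24)) = Mul(24, 21) = 504)
Function('b')(J, Q) = Add(-3, Mul(Rational(1, 3), Pow(J, 2))) (Function('b')(J, Q) = Add(-3, Mul(Rational(1, 3), Mul(J, J))) = Add(-3, Mul(Rational(1, 3), Pow(J, 2))))
Add(Mul(12918, Pow(-7476, -1)), Mul(Function('b')(Add(-2, Mul(-1, z)), -91), Pow(-18083, -1))) = Add(Mul(12918, Pow(-7476, -1)), Mul(Add(-3, Mul(Rational(1, 3), Pow(Add(-2, Mul(-1, 504)), 2))), Pow(-18083, -1))) = Add(Mul(12918, Rational(-1, 7476)), Mul(Add(-3, Mul(Rational(1, 3), Pow(Add(-2, -504), 2))), Rational(-1, 18083))) = Add(Rational(-2153, 1246), Mul(Add(-3, Mul(Rational(1, 3), Pow(-506, 2))), Rational(-1, 18083))) = Add(Rational(-2153, 1246), Mul(Add(-3, Mul(Rational(1, 3), 256036)), Rational(-1, 18083))) = Add(Rational(-2153, 1246), Mul(Add(-3, Rational(256036, 3)), Rational(-1, 18083))) = Add(Rational(-2153, 1246), Mul(Rational(256027, 3), Rational(-1, 18083))) = Add(Rational(-2153, 1246), Rational(-256027, 54249)) = Rational(-435807739, 67594254)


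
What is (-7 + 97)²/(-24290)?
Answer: -810/2429 ≈ -0.33347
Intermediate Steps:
(-7 + 97)²/(-24290) = 90²*(-1/24290) = 8100*(-1/24290) = -810/2429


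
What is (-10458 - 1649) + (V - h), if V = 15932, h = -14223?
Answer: 18048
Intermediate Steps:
(-10458 - 1649) + (V - h) = (-10458 - 1649) + (15932 - 1*(-14223)) = -12107 + (15932 + 14223) = -12107 + 30155 = 18048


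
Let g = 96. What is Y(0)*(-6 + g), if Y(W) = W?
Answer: 0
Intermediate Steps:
Y(0)*(-6 + g) = 0*(-6 + 96) = 0*90 = 0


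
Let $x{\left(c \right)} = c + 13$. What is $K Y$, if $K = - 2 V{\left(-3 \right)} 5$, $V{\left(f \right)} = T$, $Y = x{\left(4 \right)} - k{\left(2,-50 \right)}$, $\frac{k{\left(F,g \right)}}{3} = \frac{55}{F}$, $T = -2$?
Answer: $-1310$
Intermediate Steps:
$k{\left(F,g \right)} = \frac{165}{F}$ ($k{\left(F,g \right)} = 3 \frac{55}{F} = \frac{165}{F}$)
$x{\left(c \right)} = 13 + c$
$Y = - \frac{131}{2}$ ($Y = \left(13 + 4\right) - \frac{165}{2} = 17 - 165 \cdot \frac{1}{2} = 17 - \frac{165}{2} = - \frac{131}{2} \approx -65.5$)
$V{\left(f \right)} = -2$
$K = 20$ ($K = \left(-2\right) \left(-2\right) 5 = 4 \cdot 5 = 20$)
$K Y = 20 \left(- \frac{131}{2}\right) = -1310$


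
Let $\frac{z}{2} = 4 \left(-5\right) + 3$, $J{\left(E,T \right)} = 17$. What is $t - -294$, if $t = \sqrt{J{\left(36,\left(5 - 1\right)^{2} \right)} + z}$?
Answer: $294 + i \sqrt{17} \approx 294.0 + 4.1231 i$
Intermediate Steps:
$z = -34$ ($z = 2 \left(4 \left(-5\right) + 3\right) = 2 \left(-20 + 3\right) = 2 \left(-17\right) = -34$)
$t = i \sqrt{17}$ ($t = \sqrt{17 - 34} = \sqrt{-17} = i \sqrt{17} \approx 4.1231 i$)
$t - -294 = i \sqrt{17} - -294 = i \sqrt{17} + 294 = 294 + i \sqrt{17}$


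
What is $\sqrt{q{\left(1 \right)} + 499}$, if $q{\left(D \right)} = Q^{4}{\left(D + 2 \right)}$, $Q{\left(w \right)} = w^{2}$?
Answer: $2 \sqrt{1765} \approx 84.024$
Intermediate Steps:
$q{\left(D \right)} = \left(2 + D\right)^{8}$ ($q{\left(D \right)} = \left(\left(D + 2\right)^{2}\right)^{4} = \left(\left(2 + D\right)^{2}\right)^{4} = \left(2 + D\right)^{8}$)
$\sqrt{q{\left(1 \right)} + 499} = \sqrt{\left(2 + 1\right)^{8} + 499} = \sqrt{3^{8} + 499} = \sqrt{6561 + 499} = \sqrt{7060} = 2 \sqrt{1765}$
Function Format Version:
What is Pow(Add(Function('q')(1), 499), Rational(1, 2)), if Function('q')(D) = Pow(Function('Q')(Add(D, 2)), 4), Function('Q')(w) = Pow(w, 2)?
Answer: Mul(2, Pow(1765, Rational(1, 2))) ≈ 84.024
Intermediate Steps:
Function('q')(D) = Pow(Add(2, D), 8) (Function('q')(D) = Pow(Pow(Add(D, 2), 2), 4) = Pow(Pow(Add(2, D), 2), 4) = Pow(Add(2, D), 8))
Pow(Add(Function('q')(1), 499), Rational(1, 2)) = Pow(Add(Pow(Add(2, 1), 8), 499), Rational(1, 2)) = Pow(Add(Pow(3, 8), 499), Rational(1, 2)) = Pow(Add(6561, 499), Rational(1, 2)) = Pow(7060, Rational(1, 2)) = Mul(2, Pow(1765, Rational(1, 2)))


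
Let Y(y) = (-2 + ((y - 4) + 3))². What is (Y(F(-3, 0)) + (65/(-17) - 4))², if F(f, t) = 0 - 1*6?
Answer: 1547536/289 ≈ 5354.8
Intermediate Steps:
F(f, t) = -6 (F(f, t) = 0 - 6 = -6)
Y(y) = (-3 + y)² (Y(y) = (-2 + ((-4 + y) + 3))² = (-2 + (-1 + y))² = (-3 + y)²)
(Y(F(-3, 0)) + (65/(-17) - 4))² = ((-3 - 6)² + (65/(-17) - 4))² = ((-9)² + (65*(-1/17) - 4))² = (81 + (-65/17 - 4))² = (81 - 133/17)² = (1244/17)² = 1547536/289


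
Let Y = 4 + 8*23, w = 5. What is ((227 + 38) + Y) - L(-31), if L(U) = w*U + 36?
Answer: 572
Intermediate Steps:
L(U) = 36 + 5*U (L(U) = 5*U + 36 = 36 + 5*U)
Y = 188 (Y = 4 + 184 = 188)
((227 + 38) + Y) - L(-31) = ((227 + 38) + 188) - (36 + 5*(-31)) = (265 + 188) - (36 - 155) = 453 - 1*(-119) = 453 + 119 = 572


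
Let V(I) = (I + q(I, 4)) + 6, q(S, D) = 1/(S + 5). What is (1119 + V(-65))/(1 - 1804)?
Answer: -63599/108180 ≈ -0.58790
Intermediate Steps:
q(S, D) = 1/(5 + S)
V(I) = 6 + I + 1/(5 + I) (V(I) = (I + 1/(5 + I)) + 6 = 6 + I + 1/(5 + I))
(1119 + V(-65))/(1 - 1804) = (1119 + (1 + (5 - 65)*(6 - 65))/(5 - 65))/(1 - 1804) = (1119 + (1 - 60*(-59))/(-60))/(-1803) = (1119 - (1 + 3540)/60)*(-1/1803) = (1119 - 1/60*3541)*(-1/1803) = (1119 - 3541/60)*(-1/1803) = (63599/60)*(-1/1803) = -63599/108180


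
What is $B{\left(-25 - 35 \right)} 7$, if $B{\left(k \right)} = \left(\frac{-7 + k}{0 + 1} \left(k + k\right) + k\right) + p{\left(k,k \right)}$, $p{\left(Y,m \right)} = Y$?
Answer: $55440$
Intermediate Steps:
$B{\left(k \right)} = 2 k + 2 k \left(-7 + k\right)$ ($B{\left(k \right)} = \left(\frac{-7 + k}{0 + 1} \left(k + k\right) + k\right) + k = \left(\frac{-7 + k}{1} \cdot 2 k + k\right) + k = \left(\left(-7 + k\right) 1 \cdot 2 k + k\right) + k = \left(\left(-7 + k\right) 2 k + k\right) + k = \left(2 k \left(-7 + k\right) + k\right) + k = \left(k + 2 k \left(-7 + k\right)\right) + k = 2 k + 2 k \left(-7 + k\right)$)
$B{\left(-25 - 35 \right)} 7 = 2 \left(-25 - 35\right) \left(-6 - 60\right) 7 = 2 \left(-60\right) \left(-6 - 60\right) 7 = 2 \left(-60\right) \left(-66\right) 7 = 7920 \cdot 7 = 55440$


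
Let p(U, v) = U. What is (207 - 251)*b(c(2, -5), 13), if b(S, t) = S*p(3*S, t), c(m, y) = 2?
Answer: -528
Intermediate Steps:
b(S, t) = 3*S² (b(S, t) = S*(3*S) = 3*S²)
(207 - 251)*b(c(2, -5), 13) = (207 - 251)*(3*2²) = -132*4 = -44*12 = -528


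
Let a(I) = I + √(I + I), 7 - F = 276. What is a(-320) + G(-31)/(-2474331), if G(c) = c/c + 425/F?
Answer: -70996804108/221865013 + 8*I*√10 ≈ -320.0 + 25.298*I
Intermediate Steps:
F = -269 (F = 7 - 1*276 = 7 - 276 = -269)
a(I) = I + √2*√I (a(I) = I + √(2*I) = I + √2*√I)
G(c) = -156/269 (G(c) = c/c + 425/(-269) = 1 + 425*(-1/269) = 1 - 425/269 = -156/269)
a(-320) + G(-31)/(-2474331) = (-320 + √2*√(-320)) - 156/269/(-2474331) = (-320 + √2*(8*I*√5)) - 156/269*(-1/2474331) = (-320 + 8*I*√10) + 52/221865013 = -70996804108/221865013 + 8*I*√10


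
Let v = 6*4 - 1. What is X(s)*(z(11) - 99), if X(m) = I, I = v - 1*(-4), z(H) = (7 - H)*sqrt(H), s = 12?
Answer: -2673 - 108*sqrt(11) ≈ -3031.2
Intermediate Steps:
z(H) = sqrt(H)*(7 - H)
v = 23 (v = 24 - 1 = 23)
I = 27 (I = 23 - 1*(-4) = 23 + 4 = 27)
X(m) = 27
X(s)*(z(11) - 99) = 27*(sqrt(11)*(7 - 1*11) - 99) = 27*(sqrt(11)*(7 - 11) - 99) = 27*(sqrt(11)*(-4) - 99) = 27*(-4*sqrt(11) - 99) = 27*(-99 - 4*sqrt(11)) = -2673 - 108*sqrt(11)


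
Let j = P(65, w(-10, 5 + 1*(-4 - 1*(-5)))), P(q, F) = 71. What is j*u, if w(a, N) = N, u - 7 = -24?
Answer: -1207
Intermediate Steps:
u = -17 (u = 7 - 24 = -17)
j = 71
j*u = 71*(-17) = -1207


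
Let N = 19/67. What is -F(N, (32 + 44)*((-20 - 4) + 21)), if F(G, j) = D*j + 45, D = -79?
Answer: -18057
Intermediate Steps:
N = 19/67 (N = 19*(1/67) = 19/67 ≈ 0.28358)
F(G, j) = 45 - 79*j (F(G, j) = -79*j + 45 = 45 - 79*j)
-F(N, (32 + 44)*((-20 - 4) + 21)) = -(45 - 79*(32 + 44)*((-20 - 4) + 21)) = -(45 - 6004*(-24 + 21)) = -(45 - 6004*(-3)) = -(45 - 79*(-228)) = -(45 + 18012) = -1*18057 = -18057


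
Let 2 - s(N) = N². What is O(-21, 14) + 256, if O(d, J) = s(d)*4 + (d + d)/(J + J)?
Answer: -3003/2 ≈ -1501.5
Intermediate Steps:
s(N) = 2 - N²
O(d, J) = 8 - 4*d² + d/J (O(d, J) = (2 - d²)*4 + (d + d)/(J + J) = (8 - 4*d²) + (2*d)/((2*J)) = (8 - 4*d²) + (2*d)*(1/(2*J)) = (8 - 4*d²) + d/J = 8 - 4*d² + d/J)
O(-21, 14) + 256 = (8 - 4*(-21)² - 21/14) + 256 = (8 - 4*441 - 21*1/14) + 256 = (8 - 1764 - 3/2) + 256 = -3515/2 + 256 = -3003/2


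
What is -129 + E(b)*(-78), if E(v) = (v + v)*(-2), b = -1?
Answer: -441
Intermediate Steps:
E(v) = -4*v (E(v) = (2*v)*(-2) = -4*v)
-129 + E(b)*(-78) = -129 - 4*(-1)*(-78) = -129 + 4*(-78) = -129 - 312 = -441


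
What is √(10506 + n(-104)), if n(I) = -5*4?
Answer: 7*√214 ≈ 102.40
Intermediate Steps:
n(I) = -20
√(10506 + n(-104)) = √(10506 - 20) = √10486 = 7*√214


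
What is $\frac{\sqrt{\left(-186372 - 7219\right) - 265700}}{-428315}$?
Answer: $- \frac{i \sqrt{459291}}{428315} \approx - 0.0015823 i$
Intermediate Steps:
$\frac{\sqrt{\left(-186372 - 7219\right) - 265700}}{-428315} = \sqrt{\left(-186372 - 7219\right) - 265700} \left(- \frac{1}{428315}\right) = \sqrt{-193591 - 265700} \left(- \frac{1}{428315}\right) = \sqrt{-459291} \left(- \frac{1}{428315}\right) = i \sqrt{459291} \left(- \frac{1}{428315}\right) = - \frac{i \sqrt{459291}}{428315}$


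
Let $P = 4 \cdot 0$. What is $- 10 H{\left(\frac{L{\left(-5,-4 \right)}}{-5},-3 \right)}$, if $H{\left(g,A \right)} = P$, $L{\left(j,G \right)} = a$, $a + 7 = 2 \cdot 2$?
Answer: $0$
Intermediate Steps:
$a = -3$ ($a = -7 + 2 \cdot 2 = -7 + 4 = -3$)
$L{\left(j,G \right)} = -3$
$P = 0$
$H{\left(g,A \right)} = 0$
$- 10 H{\left(\frac{L{\left(-5,-4 \right)}}{-5},-3 \right)} = \left(-10\right) 0 = 0$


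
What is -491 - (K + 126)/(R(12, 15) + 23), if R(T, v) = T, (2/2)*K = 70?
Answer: -2483/5 ≈ -496.60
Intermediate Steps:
K = 70
-491 - (K + 126)/(R(12, 15) + 23) = -491 - (70 + 126)/(12 + 23) = -491 - 196/35 = -491 - 1*28/5 = -491 - 28/5 = -2483/5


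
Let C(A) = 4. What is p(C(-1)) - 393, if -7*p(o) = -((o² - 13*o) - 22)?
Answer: -2809/7 ≈ -401.29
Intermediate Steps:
p(o) = -22/7 - 13*o/7 + o²/7 (p(o) = -(-1)*((o² - 13*o) - 22)/7 = -(-1)*(-22 + o² - 13*o)/7 = -(22 - o² + 13*o)/7 = -22/7 - 13*o/7 + o²/7)
p(C(-1)) - 393 = (-22/7 - 13/7*4 + (⅐)*4²) - 393 = (-22/7 - 52/7 + (⅐)*16) - 393 = (-22/7 - 52/7 + 16/7) - 393 = -58/7 - 393 = -2809/7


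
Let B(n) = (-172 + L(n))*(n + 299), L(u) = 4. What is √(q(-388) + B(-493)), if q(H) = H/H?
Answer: √32593 ≈ 180.54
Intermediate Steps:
B(n) = -50232 - 168*n (B(n) = (-172 + 4)*(n + 299) = -168*(299 + n) = -50232 - 168*n)
q(H) = 1
√(q(-388) + B(-493)) = √(1 + (-50232 - 168*(-493))) = √(1 + (-50232 + 82824)) = √(1 + 32592) = √32593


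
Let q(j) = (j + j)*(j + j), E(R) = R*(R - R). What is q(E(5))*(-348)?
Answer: 0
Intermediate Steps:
E(R) = 0 (E(R) = R*0 = 0)
q(j) = 4*j² (q(j) = (2*j)*(2*j) = 4*j²)
q(E(5))*(-348) = (4*0²)*(-348) = (4*0)*(-348) = 0*(-348) = 0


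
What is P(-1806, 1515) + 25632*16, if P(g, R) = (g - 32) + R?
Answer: 409789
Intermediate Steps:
P(g, R) = -32 + R + g (P(g, R) = (-32 + g) + R = -32 + R + g)
P(-1806, 1515) + 25632*16 = (-32 + 1515 - 1806) + 25632*16 = -323 + 410112 = 409789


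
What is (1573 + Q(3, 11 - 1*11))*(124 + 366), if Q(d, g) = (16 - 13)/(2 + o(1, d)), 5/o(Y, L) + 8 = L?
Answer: 772240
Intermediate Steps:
o(Y, L) = 5/(-8 + L)
Q(d, g) = 3/(2 + 5/(-8 + d)) (Q(d, g) = (16 - 13)/(2 + 5/(-8 + d)) = 3/(2 + 5/(-8 + d)))
(1573 + Q(3, 11 - 1*11))*(124 + 366) = (1573 + 3*(-8 + 3)/(-11 + 2*3))*(124 + 366) = (1573 + 3*(-5)/(-11 + 6))*490 = (1573 + 3*(-5)/(-5))*490 = (1573 + 3*(-⅕)*(-5))*490 = (1573 + 3)*490 = 1576*490 = 772240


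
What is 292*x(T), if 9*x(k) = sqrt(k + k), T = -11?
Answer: 292*I*sqrt(22)/9 ≈ 152.18*I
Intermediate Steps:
x(k) = sqrt(2)*sqrt(k)/9 (x(k) = sqrt(k + k)/9 = sqrt(2*k)/9 = (sqrt(2)*sqrt(k))/9 = sqrt(2)*sqrt(k)/9)
292*x(T) = 292*(sqrt(2)*sqrt(-11)/9) = 292*(sqrt(2)*(I*sqrt(11))/9) = 292*(I*sqrt(22)/9) = 292*I*sqrt(22)/9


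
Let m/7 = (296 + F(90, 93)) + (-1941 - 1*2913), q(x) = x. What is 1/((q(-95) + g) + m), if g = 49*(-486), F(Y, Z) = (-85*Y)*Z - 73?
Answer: -1/5036476 ≈ -1.9855e-7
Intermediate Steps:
F(Y, Z) = -73 - 85*Y*Z (F(Y, Z) = -85*Y*Z - 73 = -73 - 85*Y*Z)
m = -5012567 (m = 7*((296 + (-73 - 85*90*93)) + (-1941 - 1*2913)) = 7*((296 + (-73 - 711450)) + (-1941 - 2913)) = 7*((296 - 711523) - 4854) = 7*(-711227 - 4854) = 7*(-716081) = -5012567)
g = -23814
1/((q(-95) + g) + m) = 1/((-95 - 23814) - 5012567) = 1/(-23909 - 5012567) = 1/(-5036476) = -1/5036476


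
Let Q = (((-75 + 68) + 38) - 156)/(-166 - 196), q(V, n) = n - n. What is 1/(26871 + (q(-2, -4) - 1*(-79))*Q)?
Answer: 362/9737177 ≈ 3.7177e-5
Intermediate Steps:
q(V, n) = 0
Q = 125/362 (Q = ((-7 + 38) - 156)/(-362) = (31 - 156)*(-1/362) = -125*(-1/362) = 125/362 ≈ 0.34530)
1/(26871 + (q(-2, -4) - 1*(-79))*Q) = 1/(26871 + (0 - 1*(-79))*(125/362)) = 1/(26871 + (0 + 79)*(125/362)) = 1/(26871 + 79*(125/362)) = 1/(26871 + 9875/362) = 1/(9737177/362) = 362/9737177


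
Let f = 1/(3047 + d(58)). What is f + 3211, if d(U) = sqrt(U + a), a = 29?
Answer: 29811318789/9284122 - sqrt(87)/9284122 ≈ 3211.0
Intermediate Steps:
d(U) = sqrt(29 + U) (d(U) = sqrt(U + 29) = sqrt(29 + U))
f = 1/(3047 + sqrt(87)) (f = 1/(3047 + sqrt(29 + 58)) = 1/(3047 + sqrt(87)) ≈ 0.00032719)
f + 3211 = (3047/9284122 - sqrt(87)/9284122) + 3211 = 29811318789/9284122 - sqrt(87)/9284122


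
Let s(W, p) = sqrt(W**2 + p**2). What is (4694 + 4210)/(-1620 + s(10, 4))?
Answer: -3606120/656071 - 4452*sqrt(29)/656071 ≈ -5.5331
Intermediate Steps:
(4694 + 4210)/(-1620 + s(10, 4)) = (4694 + 4210)/(-1620 + sqrt(10**2 + 4**2)) = 8904/(-1620 + sqrt(100 + 16)) = 8904/(-1620 + sqrt(116)) = 8904/(-1620 + 2*sqrt(29))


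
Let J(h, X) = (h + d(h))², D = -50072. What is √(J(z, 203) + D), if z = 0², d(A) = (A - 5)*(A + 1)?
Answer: I*√50047 ≈ 223.71*I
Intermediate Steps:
d(A) = (1 + A)*(-5 + A) (d(A) = (-5 + A)*(1 + A) = (1 + A)*(-5 + A))
z = 0
J(h, X) = (-5 + h² - 3*h)² (J(h, X) = (h + (-5 + h² - 4*h))² = (-5 + h² - 3*h)²)
√(J(z, 203) + D) = √((5 - 1*0² + 3*0)² - 50072) = √((5 - 1*0 + 0)² - 50072) = √((5 + 0 + 0)² - 50072) = √(5² - 50072) = √(25 - 50072) = √(-50047) = I*√50047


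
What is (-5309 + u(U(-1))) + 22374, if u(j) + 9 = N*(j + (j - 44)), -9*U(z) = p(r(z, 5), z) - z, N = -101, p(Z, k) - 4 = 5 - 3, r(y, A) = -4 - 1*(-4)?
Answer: 194914/9 ≈ 21657.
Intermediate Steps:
r(y, A) = 0 (r(y, A) = -4 + 4 = 0)
p(Z, k) = 6 (p(Z, k) = 4 + (5 - 3) = 4 + 2 = 6)
U(z) = -2/3 + z/9 (U(z) = -(6 - z)/9 = -2/3 + z/9)
u(j) = 4435 - 202*j (u(j) = -9 - 101*(j + (j - 44)) = -9 - 101*(j + (-44 + j)) = -9 - 101*(-44 + 2*j) = -9 + (4444 - 202*j) = 4435 - 202*j)
(-5309 + u(U(-1))) + 22374 = (-5309 + (4435 - 202*(-2/3 + (1/9)*(-1)))) + 22374 = (-5309 + (4435 - 202*(-2/3 - 1/9))) + 22374 = (-5309 + (4435 - 202*(-7/9))) + 22374 = (-5309 + (4435 + 1414/9)) + 22374 = (-5309 + 41329/9) + 22374 = -6452/9 + 22374 = 194914/9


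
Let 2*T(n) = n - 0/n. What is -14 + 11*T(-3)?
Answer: -61/2 ≈ -30.500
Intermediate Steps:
T(n) = n/2 (T(n) = (n - 0/n)/2 = (n - 1*0)/2 = (n + 0)/2 = n/2)
-14 + 11*T(-3) = -14 + 11*((½)*(-3)) = -14 + 11*(-3/2) = -14 - 33/2 = -61/2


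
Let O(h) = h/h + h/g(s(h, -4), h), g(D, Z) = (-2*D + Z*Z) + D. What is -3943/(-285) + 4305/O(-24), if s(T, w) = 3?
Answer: 78354748/17385 ≈ 4507.0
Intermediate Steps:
g(D, Z) = Z² - D (g(D, Z) = (-2*D + Z²) + D = (Z² - 2*D) + D = Z² - D)
O(h) = 1 + h/(-3 + h²) (O(h) = h/h + h/(h² - 1*3) = 1 + h/(h² - 3) = 1 + h/(-3 + h²))
-3943/(-285) + 4305/O(-24) = -3943/(-285) + 4305/(((-3 - 24 + (-24)²)/(-3 + (-24)²))) = -3943*(-1/285) + 4305/(((-3 - 24 + 576)/(-3 + 576))) = 3943/285 + 4305/((549/573)) = 3943/285 + 4305/(((1/573)*549)) = 3943/285 + 4305/(183/191) = 3943/285 + 4305*(191/183) = 3943/285 + 274085/61 = 78354748/17385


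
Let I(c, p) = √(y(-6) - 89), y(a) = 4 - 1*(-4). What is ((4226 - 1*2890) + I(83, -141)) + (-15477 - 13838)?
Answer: -27979 + 9*I ≈ -27979.0 + 9.0*I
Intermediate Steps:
y(a) = 8 (y(a) = 4 + 4 = 8)
I(c, p) = 9*I (I(c, p) = √(8 - 89) = √(-81) = 9*I)
((4226 - 1*2890) + I(83, -141)) + (-15477 - 13838) = ((4226 - 1*2890) + 9*I) + (-15477 - 13838) = ((4226 - 2890) + 9*I) - 29315 = (1336 + 9*I) - 29315 = -27979 + 9*I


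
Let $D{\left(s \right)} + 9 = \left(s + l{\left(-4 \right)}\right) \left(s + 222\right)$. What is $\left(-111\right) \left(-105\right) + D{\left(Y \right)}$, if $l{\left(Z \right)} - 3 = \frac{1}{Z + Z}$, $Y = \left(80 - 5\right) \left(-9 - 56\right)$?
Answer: $\frac{181453149}{8} \approx 2.2682 \cdot 10^{7}$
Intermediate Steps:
$Y = -4875$ ($Y = 75 \left(-65\right) = -4875$)
$l{\left(Z \right)} = 3 + \frac{1}{2 Z}$ ($l{\left(Z \right)} = 3 + \frac{1}{Z + Z} = 3 + \frac{1}{2 Z}$)
$D{\left(s \right)} = -9 + \left(222 + s\right) \left(\frac{23}{8} + s\right)$ ($D{\left(s \right)} = -9 + \left(s + \left(3 + \frac{1}{2 \left(-4\right)}\right)\right) \left(s + 222\right) = -9 + \left(s + \left(3 + \frac{1}{2} \left(- \frac{1}{4}\right)\right)\right) \left(222 + s\right) = -9 + \left(s + \left(3 - \frac{1}{8}\right)\right) \left(222 + s\right) = -9 + \left(s + \frac{23}{8}\right) \left(222 + s\right) = -9 + \left(\frac{23}{8} + s\right) \left(222 + s\right) = -9 + \left(222 + s\right) \left(\frac{23}{8} + s\right)$)
$\left(-111\right) \left(-105\right) + D{\left(Y \right)} = \left(-111\right) \left(-105\right) + \left(\frac{2517}{4} + \left(-4875\right)^{2} + \frac{1799}{8} \left(-4875\right)\right) = 11655 + \left(\frac{2517}{4} + 23765625 - \frac{8770125}{8}\right) = 11655 + \frac{181359909}{8} = \frac{181453149}{8}$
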